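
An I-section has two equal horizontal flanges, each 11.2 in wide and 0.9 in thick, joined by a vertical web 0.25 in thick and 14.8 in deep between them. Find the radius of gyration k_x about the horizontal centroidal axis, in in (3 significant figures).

k_x ≈ 7.41 in

Break the section into simple shapes (no overlaps), measuring from the bottom-left corner of the bounding box.
Bottom flange: 11.2 × 0.9, A = 10.08 in², y = 0.45 in, Ī = 0.6804 in⁴.
Web: 0.25 × 14.8, A = 3.7 in², y = 8.3 in, Ī = 67.537 in⁴.
Top flange: 11.2 × 0.9, A = 10.08 in², y = 16.15 in, Ī = 0.6804 in⁴.
By symmetry the centroid is at mid-height, ȳ = 8.3 in.
Transfer each piece to the horizontal centroidal axis using Ī + A·d² with d = y − 8.3:
  bottom flange: d = -7.85 in → contributes +621.84 in⁴
  web: d = 0 in → contributes +67.537 in⁴
  top flange: d = 7.85 in → contributes +621.84 in⁴
Total I = 1311.2 in⁴.
Radius of gyration: k = √(I/A) = √(1311.2 / 23.86) = 7.4131 in.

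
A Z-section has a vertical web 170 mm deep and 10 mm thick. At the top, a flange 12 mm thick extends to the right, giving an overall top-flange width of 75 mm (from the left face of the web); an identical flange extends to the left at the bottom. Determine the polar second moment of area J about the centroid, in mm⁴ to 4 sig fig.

Break the section into simple shapes (no overlaps), measuring from the bottom-left corner of the bounding box.
Web: 10 × 170, A = 1 700 mm², y = 85 mm, Ī = 4 094 167 mm⁴.
Top flange (beyond web): 65 × 12, A = 780 mm², y = 164 mm, Ī = 9 360 mm⁴.
Bottom flange (beyond web): 65 × 12, A = 780 mm², y = 6 mm, Ī = 9 360 mm⁴.
Centroid: ȳ = ΣA·y / ΣA = 85 mm.
Transfer each piece to the centroidal x-axis using Ī + A·d² with d = y − 85:
  web: d = 0 mm → contributes +4 094 167 mm⁴
  top flange (beyond web): d = 79 mm → contributes +4 877 340 mm⁴
  bottom flange (beyond web): d = -79 mm → contributes +4 877 340 mm⁴
Total I = 13 848 847 mm⁴.
For the y-axis: x̄ = 70 mm.
Repeating about the centroidal y-axis gives I_y = 2 757 167 mm⁴.
Polar second moment: J = I_x + I_y = 16 606 013 mm⁴.

J ≈ 1.661 × 10⁷ mm⁴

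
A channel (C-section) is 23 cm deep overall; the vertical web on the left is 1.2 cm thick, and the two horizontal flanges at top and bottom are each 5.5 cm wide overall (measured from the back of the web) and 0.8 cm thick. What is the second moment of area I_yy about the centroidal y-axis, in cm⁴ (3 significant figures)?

Split into non-overlapping primitives; take the origin at the lower-left of the bounding box.
Web: 1.2 × 23, A = 27.6 cm², x = 0.6 cm, Ī = 3.312 cm⁴.
Top flange (beyond web): 4.3 × 0.8, A = 3.44 cm², x = 3.35 cm, Ī = 5.3005 cm⁴.
Bottom flange (beyond web): 4.3 × 0.8, A = 3.44 cm², x = 3.35 cm, Ī = 5.3005 cm⁴.
Centroid: x̄ = ΣA·x / ΣA = 1.1487 cm.
Transfer each piece to the centroidal y-axis using Ī + A·d² with d = x − 1.1487:
  web: d = -0.54872 cm → contributes +11.622 cm⁴
  top flange (beyond web): d = 2.2013 cm → contributes +21.969 cm⁴
  bottom flange (beyond web): d = 2.2013 cm → contributes +21.969 cm⁴
Total I = 55.561 cm⁴.

I_yy ≈ 55.6 cm⁴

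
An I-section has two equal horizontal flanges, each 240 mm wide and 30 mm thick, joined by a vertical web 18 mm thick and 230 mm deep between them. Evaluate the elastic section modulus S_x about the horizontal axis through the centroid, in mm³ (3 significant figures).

Split into non-overlapping primitives; take the origin at the lower-left of the bounding box.
Bottom flange: 240 × 30, A = 7 200 mm², y = 15 mm, Ī = 540 000 mm⁴.
Web: 18 × 230, A = 4 140 mm², y = 145 mm, Ī = 18 250 500 mm⁴.
Top flange: 240 × 30, A = 7 200 mm², y = 275 mm, Ī = 540 000 mm⁴.
By symmetry the centroid is at mid-height, ȳ = 145 mm.
Transfer each piece to the horizontal axis through the centroid using Ī + A·d² with d = y − 145:
  bottom flange: d = -130 mm → contributes +122 220 000 mm⁴
  web: d = 0 mm → contributes +18 250 500 mm⁴
  top flange: d = 130 mm → contributes +122 220 000 mm⁴
Total I = 262 690 500 mm⁴.
Extreme fibre distance c = 145 mm; S = I/c = 1 811 659 mm³.

S_x ≈ 1.81 × 10⁶ mm³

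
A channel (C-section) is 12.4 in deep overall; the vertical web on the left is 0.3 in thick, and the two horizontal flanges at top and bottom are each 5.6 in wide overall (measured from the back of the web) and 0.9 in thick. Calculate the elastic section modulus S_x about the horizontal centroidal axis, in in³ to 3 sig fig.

S_x ≈ 58.7 in³

Decompose the section into non-overlapping parts with the origin at the bottom-left of its bounding rectangle.
Web: 0.3 × 12.4, A = 3.72 in², y = 6.2 in, Ī = 47.666 in⁴.
Top flange (beyond web): 5.3 × 0.9, A = 4.77 in², y = 11.95 in, Ī = 0.32198 in⁴.
Bottom flange (beyond web): 5.3 × 0.9, A = 4.77 in², y = 0.45 in, Ī = 0.32198 in⁴.
By symmetry the centroid is at mid-height, ȳ = 6.2 in.
Transfer each piece to the horizontal centroidal axis using Ī + A·d² with d = y − 6.2:
  web: d = 0 in → contributes +47.666 in⁴
  top flange (beyond web): d = 5.75 in → contributes +158.03 in⁴
  bottom flange (beyond web): d = -5.75 in → contributes +158.03 in⁴
Total I = 363.73 in⁴.
Extreme fibre distance c = 6.2 in; S = I/c = 58.665 in³.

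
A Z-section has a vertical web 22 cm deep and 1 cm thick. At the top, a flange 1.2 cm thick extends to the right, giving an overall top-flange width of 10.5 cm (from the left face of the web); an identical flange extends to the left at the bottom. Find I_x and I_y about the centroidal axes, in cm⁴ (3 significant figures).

I_x ≈ 3360 cm⁴, I_y ≈ 802 cm⁴

Treat the section as a set of non-overlapping primitives; coordinates are from the bounding-box lower-left.
Web: 1 × 22, A = 22 cm², y = 11 cm, Ī = 887.33 cm⁴.
Top flange (beyond web): 9.5 × 1.2, A = 11.4 cm², y = 21.4 cm, Ī = 1.368 cm⁴.
Bottom flange (beyond web): 9.5 × 1.2, A = 11.4 cm², y = 0.6 cm, Ī = 1.368 cm⁴.
Centroid: ȳ = ΣA·y / ΣA = 11 cm.
Transfer each piece to the centroidal x-axis using Ī + A·d² with d = y − 11:
  web: d = 0 cm → contributes +887.33 cm⁴
  top flange (beyond web): d = 10.4 cm → contributes +1234.4 cm⁴
  bottom flange (beyond web): d = -10.4 cm → contributes +1234.4 cm⁴
Total I = 3356.1 cm⁴.
For the y-axis: x̄ = 10 cm.
Repeating about the centroidal y-axis gives I_y = 801.73 cm⁴.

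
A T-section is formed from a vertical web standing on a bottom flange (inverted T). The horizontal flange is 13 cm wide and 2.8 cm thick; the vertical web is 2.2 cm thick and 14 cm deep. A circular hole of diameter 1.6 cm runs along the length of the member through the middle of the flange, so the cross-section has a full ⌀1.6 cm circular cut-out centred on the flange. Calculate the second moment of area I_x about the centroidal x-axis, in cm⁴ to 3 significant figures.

Treat the section as a set of non-overlapping primitives; coordinates are from the bounding-box lower-left.
Flange: 13 × 2.8, A = 36.4 cm², y = 1.4 cm, Ī = 23.781 cm⁴.
Web: 2.2 × 14, A = 30.8 cm², y = 9.8 cm, Ī = 503.07 cm⁴.
Hole (subtracted): ⌀1.6, A = 2.0106 cm², y = 1.4 cm, Ī = 0.3217 cm⁴.
Centroid: ȳ = ΣA·y / ΣA = 5.3687 cm.
Transfer each piece to the centroidal x-axis using Ī + A·d² with d = y − 5.3687:
  flange: d = -3.9687 cm → contributes +597.12 cm⁴
  web: d = 4.4313 cm → contributes +1107.9 cm⁴
  hole: d = -3.9687 cm → contributes −31.991 cm⁴
Total I = 1 673 cm⁴.

I_x ≈ 1670 cm⁴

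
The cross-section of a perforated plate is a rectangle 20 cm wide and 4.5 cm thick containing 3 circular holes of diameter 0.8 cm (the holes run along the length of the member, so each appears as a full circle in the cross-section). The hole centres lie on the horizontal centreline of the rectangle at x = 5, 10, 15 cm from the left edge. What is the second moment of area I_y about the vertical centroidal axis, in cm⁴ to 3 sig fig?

Split into non-overlapping primitives; take the origin at the lower-left of the bounding box.
Plate: 20 × 4.5, A = 90 cm², x = 10 cm, Ī = 3 000 cm⁴.
Hole 1 (subtracted): ⌀0.8, A = 0.50265 cm², x = 5 cm, Ī = 0.020106 cm⁴.
Hole 2 (subtracted): ⌀0.8, A = 0.50265 cm², x = 10 cm, Ī = 0.020106 cm⁴.
Hole 3 (subtracted): ⌀0.8, A = 0.50265 cm², x = 15 cm, Ī = 0.020106 cm⁴.
By symmetry the centroid is at mid-width, x̄ = 10 cm.
Transfer each piece to the vertical centroidal axis using Ī + A·d² with d = x − 10:
  plate: d = 0 cm → contributes +3 000 cm⁴
  hole 1: d = -5 cm → contributes −12.586 cm⁴
  hole 2: d = 0 cm → contributes −0.020106 cm⁴
  hole 3: d = 5 cm → contributes −12.586 cm⁴
Total I = 2974.8 cm⁴.

I_y ≈ 2970 cm⁴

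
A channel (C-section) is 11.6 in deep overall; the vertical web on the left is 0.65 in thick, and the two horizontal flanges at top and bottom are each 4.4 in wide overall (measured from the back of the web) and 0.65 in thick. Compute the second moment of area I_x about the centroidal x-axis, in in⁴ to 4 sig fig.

Break the section into simple shapes (no overlaps), measuring from the bottom-left corner of the bounding box.
Web: 0.65 × 11.6, A = 7.54 in², y = 5.8 in, Ī = 84.5485 in⁴.
Top flange (beyond web): 3.75 × 0.65, A = 2.4375 in², y = 11.275 in, Ī = 0.0858203 in⁴.
Bottom flange (beyond web): 3.75 × 0.65, A = 2.4375 in², y = 0.325 in, Ī = 0.0858203 in⁴.
By symmetry the centroid is at mid-height, ȳ = 5.8 in.
Transfer each piece to the centroidal x-axis using Ī + A·d² with d = y − 5.8:
  web: d = 0 in → contributes +84.5485 in⁴
  top flange (beyond web): d = 5.475 in → contributes +73.1514 in⁴
  bottom flange (beyond web): d = -5.475 in → contributes +73.1514 in⁴
Total I = 230.851 in⁴.

I_x ≈ 230.9 in⁴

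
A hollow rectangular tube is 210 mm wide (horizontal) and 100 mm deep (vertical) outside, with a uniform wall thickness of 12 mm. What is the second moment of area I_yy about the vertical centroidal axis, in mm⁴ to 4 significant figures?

Split into non-overlapping primitives; take the origin at the lower-left of the bounding box.
Outer rectangle: 210 × 100, A = 21 000 mm², x = 105 mm, Ī = 77 175 000 mm⁴.
Inner void (subtracted): 186 × 76, A = 14 136 mm², x = 105 mm, Ī = 40 754 088 mm⁴.
By symmetry the centroid is at mid-width, x̄ = 105 mm.
All pieces are centred on the vertical centroidal axis, so I = ΣĪ (holes subtracted) = 36 420 912 mm⁴.

I_yy ≈ 3.642 × 10⁷ mm⁴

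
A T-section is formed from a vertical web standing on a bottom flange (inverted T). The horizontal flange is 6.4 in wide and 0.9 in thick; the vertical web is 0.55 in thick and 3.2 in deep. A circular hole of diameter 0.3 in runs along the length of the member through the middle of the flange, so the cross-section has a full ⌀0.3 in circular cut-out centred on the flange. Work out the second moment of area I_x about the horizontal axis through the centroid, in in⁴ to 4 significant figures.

I_x ≈ 7.539 in⁴

Break the section into simple shapes (no overlaps), measuring from the bottom-left corner of the bounding box.
Flange: 6.4 × 0.9, A = 5.76 in², y = 0.45 in, Ī = 0.3888 in⁴.
Web: 0.55 × 3.2, A = 1.76 in², y = 2.5 in, Ī = 1.50187 in⁴.
Hole (subtracted): ⌀0.3, A = 0.0706858 in², y = 0.45 in, Ī = 0.000397608 in⁴.
Centroid: ȳ = ΣA·y / ΣA = 0.93434 in.
Transfer each piece to the horizontal axis through the centroid using Ī + A·d² with d = y − 0.93434:
  flange: d = -0.48434 in → contributes +1.74001 in⁴
  web: d = 1.56566 in → contributes +5.81614 in⁴
  hole: d = -0.48434 in → contributes −0.0169795 in⁴
Total I = 7.53917 in⁴.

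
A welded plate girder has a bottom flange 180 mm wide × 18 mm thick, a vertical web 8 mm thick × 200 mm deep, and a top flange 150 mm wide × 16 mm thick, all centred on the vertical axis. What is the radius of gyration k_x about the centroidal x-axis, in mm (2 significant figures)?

Split into non-overlapping primitives; take the origin at the lower-left of the bounding box.
Bottom plate: 180 × 18, A = 3 240 mm², y = 9 mm, Ī = 87 480 mm⁴.
Web plate: 8 × 200, A = 1 600 mm², y = 118 mm, Ī = 5 333 333 mm⁴.
Top plate: 150 × 16, A = 2 400 mm², y = 226 mm, Ī = 51 200 mm⁴.
Centroid: ȳ = ΣA·y / ΣA = 105 mm.
Transfer each piece to the centroidal x-axis using Ī + A·d² with d = y − 105:
  bottom plate: d = -96.02 mm → contributes +29 961 069 mm⁴
  web plate: d = 12.98 mm → contributes +5 602 815 mm⁴
  top plate: d = 121 mm → contributes +35 176 766 mm⁴
Total I = 70 740 650 mm⁴.
Radius of gyration: k = √(I/A) = √(70 740 650 / 7 240) = 98.85 mm.

k_x ≈ 99 mm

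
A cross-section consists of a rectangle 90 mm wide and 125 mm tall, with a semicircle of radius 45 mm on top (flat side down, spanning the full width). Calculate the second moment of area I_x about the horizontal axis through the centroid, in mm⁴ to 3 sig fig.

Break the section into simple shapes (no overlaps), measuring from the bottom-left corner of the bounding box.
Rectangular body: 90 × 125, A = 11 250 mm², y = 62.5 mm, Ī = 14 648 438 mm⁴.
Semicircular cap: semicircle r = 45, A = 3180.9 mm², y = 144.1 mm, Ī = 450 072 mm⁴.
Centroid: ȳ = ΣA·y / ΣA = 80.486 mm.
Transfer each piece to the horizontal axis through the centroid using Ī + A·d² with d = y − 80.486:
  rectangular body: d = -17.986 mm → contributes +18 287 781 mm⁴
  semicircular cap: d = 63.613 mm → contributes +13 321 618 mm⁴
Total I = 31 609 399 mm⁴.

I_x ≈ 3.16 × 10⁷ mm⁴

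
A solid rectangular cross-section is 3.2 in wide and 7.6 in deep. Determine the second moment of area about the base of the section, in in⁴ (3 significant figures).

I_base ≈ 468 in⁴

The section: 3.2 × 7.6, A = 24.32 in², y = 3.8 in, Ī = 117.06 in⁴.
Transfer it to a horizontal axis along the bottom face using Ī + A·d² with d = y − 0:
  the section: d = 3.8 in → contributes +468.24 in⁴
Total I = 468.24 in⁴.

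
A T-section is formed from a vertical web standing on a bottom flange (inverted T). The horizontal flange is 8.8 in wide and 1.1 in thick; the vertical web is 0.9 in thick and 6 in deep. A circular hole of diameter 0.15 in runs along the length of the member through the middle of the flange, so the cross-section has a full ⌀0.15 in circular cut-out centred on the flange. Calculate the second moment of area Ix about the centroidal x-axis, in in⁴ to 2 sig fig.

Ix ≈ 61 in⁴

Split into non-overlapping primitives; take the origin at the lower-left of the bounding box.
Flange: 8.8 × 1.1, A = 9.68 in², y = 0.55 in, Ī = 0.9761 in⁴.
Web: 0.9 × 6, A = 5.4 in², y = 4.1 in, Ī = 16.2 in⁴.
Hole (subtracted): ⌀0.15, A = 0.01767 in², y = 0.55 in, Ī = 0.00002485 in⁴.
Centroid: ȳ = ΣA·y / ΣA = 1.823 in.
Transfer each piece to the centroidal x-axis using Ī + A·d² with d = y − 1.823:
  flange: d = -1.273 in → contributes +16.66 in⁴
  web: d = 2.277 in → contributes +44.2 in⁴
  hole: d = -1.273 in → contributes −0.02865 in⁴
Total I = 60.83 in⁴.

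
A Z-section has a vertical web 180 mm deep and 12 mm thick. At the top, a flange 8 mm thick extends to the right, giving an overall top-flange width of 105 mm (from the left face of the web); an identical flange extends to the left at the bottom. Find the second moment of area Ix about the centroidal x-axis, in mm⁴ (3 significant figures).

Treat the section as a set of non-overlapping primitives; coordinates are from the bounding-box lower-left.
Web: 12 × 180, A = 2 160 mm², y = 90 mm, Ī = 5 832 000 mm⁴.
Top flange (beyond web): 93 × 8, A = 744 mm², y = 176 mm, Ī = 3 968 mm⁴.
Bottom flange (beyond web): 93 × 8, A = 744 mm², y = 4 mm, Ī = 3 968 mm⁴.
Centroid: ȳ = ΣA·y / ΣA = 90 mm.
Transfer each piece to the centroidal x-axis using Ī + A·d² with d = y − 90:
  web: d = 0 mm → contributes +5 832 000 mm⁴
  top flange (beyond web): d = 86 mm → contributes +5 506 592 mm⁴
  bottom flange (beyond web): d = -86 mm → contributes +5 506 592 mm⁴
Total I = 16 845 184 mm⁴.

Ix ≈ 1.68 × 10⁷ mm⁴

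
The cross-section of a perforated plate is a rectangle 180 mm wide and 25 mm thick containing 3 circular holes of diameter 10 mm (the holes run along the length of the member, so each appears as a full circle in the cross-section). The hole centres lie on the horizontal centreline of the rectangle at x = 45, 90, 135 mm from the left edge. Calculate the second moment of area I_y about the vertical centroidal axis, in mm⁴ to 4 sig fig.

Split into non-overlapping primitives; take the origin at the lower-left of the bounding box.
Plate: 180 × 25, A = 4 500 mm², x = 90 mm, Ī = 12 150 000 mm⁴.
Hole 1 (subtracted): ⌀10, A = 78.5398 mm², x = 45 mm, Ī = 490.874 mm⁴.
Hole 2 (subtracted): ⌀10, A = 78.5398 mm², x = 90 mm, Ī = 490.874 mm⁴.
Hole 3 (subtracted): ⌀10, A = 78.5398 mm², x = 135 mm, Ī = 490.874 mm⁴.
By symmetry the centroid is at mid-width, x̄ = 90 mm.
Transfer each piece to the vertical centroidal axis using Ī + A·d² with d = x − 90:
  plate: d = 0 mm → contributes +12 150 000 mm⁴
  hole 1: d = -45 mm → contributes −159 534 mm⁴
  hole 2: d = 0 mm → contributes −490.874 mm⁴
  hole 3: d = 45 mm → contributes −159 534 mm⁴
Total I = 11 830 441 mm⁴.

I_y ≈ 1.183 × 10⁷ mm⁴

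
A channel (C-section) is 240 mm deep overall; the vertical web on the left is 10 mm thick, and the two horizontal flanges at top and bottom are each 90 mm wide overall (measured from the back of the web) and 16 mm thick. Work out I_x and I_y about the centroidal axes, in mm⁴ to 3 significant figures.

I_x ≈ 4.37 × 10⁷ mm⁴, I_y ≈ 3.89 × 10⁶ mm⁴

Break the section into simple shapes (no overlaps), measuring from the bottom-left corner of the bounding box.
Web: 10 × 240, A = 2 400 mm², y = 120 mm, Ī = 11 520 000 mm⁴.
Top flange (beyond web): 80 × 16, A = 1 280 mm², y = 232 mm, Ī = 27 307 mm⁴.
Bottom flange (beyond web): 80 × 16, A = 1 280 mm², y = 8 mm, Ī = 27 307 mm⁴.
By symmetry the centroid is at mid-height, ȳ = 120 mm.
Transfer each piece to the centroidal x-axis using Ī + A·d² with d = y − 120:
  web: d = 0 mm → contributes +11 520 000 mm⁴
  top flange (beyond web): d = 112 mm → contributes +16 083 627 mm⁴
  bottom flange (beyond web): d = -112 mm → contributes +16 083 627 mm⁴
Total I = 43 687 253 mm⁴.
For the y-axis: x̄ = 28.226 mm.
Repeating about the centroidal y-axis gives I_y = 3 893 720 mm⁴.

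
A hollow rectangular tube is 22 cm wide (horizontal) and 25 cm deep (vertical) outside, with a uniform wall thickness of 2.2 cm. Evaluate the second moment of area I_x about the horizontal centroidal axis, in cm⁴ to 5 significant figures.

Break the section into simple shapes (no overlaps), measuring from the bottom-left corner of the bounding box.
Outer rectangle: 22 × 25, A = 550 cm², y = 12.5 cm, Ī = 28645.83 cm⁴.
Inner void (subtracted): 17.6 × 20.6, A = 362.56 cm², y = 12.5 cm, Ī = 12821.33 cm⁴.
By symmetry the centroid is at mid-height, ȳ = 12.5 cm.
All pieces are centred on the horizontal centroidal axis, so I = ΣĪ (holes subtracted) = 15824.5 cm⁴.

I_x ≈ 1.5825 × 10⁴ cm⁴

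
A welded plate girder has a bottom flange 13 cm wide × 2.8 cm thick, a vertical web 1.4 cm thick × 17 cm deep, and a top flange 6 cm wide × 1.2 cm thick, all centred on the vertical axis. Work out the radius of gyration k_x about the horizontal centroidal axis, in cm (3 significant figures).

k_x ≈ 7.18 cm

Treat the section as a set of non-overlapping primitives; coordinates are from the bounding-box lower-left.
Bottom plate: 13 × 2.8, A = 36.4 cm², y = 1.4 cm, Ī = 23.781 cm⁴.
Web plate: 1.4 × 17, A = 23.8 cm², y = 11.3 cm, Ī = 573.18 cm⁴.
Top plate: 6 × 1.2, A = 7.2 cm², y = 20.4 cm, Ī = 0.864 cm⁴.
Centroid: ȳ = ΣA·y / ΣA = 6.9255 cm.
Transfer each piece to the horizontal centroidal axis using Ī + A·d² with d = y − 6.9255:
  bottom plate: d = -5.5255 cm → contributes +1135.1 cm⁴
  web plate: d = 4.3745 cm → contributes +1028.6 cm⁴
  top plate: d = 13.474 cm → contributes +1308.1 cm⁴
Total I = 3471.9 cm⁴.
Radius of gyration: k = √(I/A) = √(3471.9 / 67.4) = 7.1771 cm.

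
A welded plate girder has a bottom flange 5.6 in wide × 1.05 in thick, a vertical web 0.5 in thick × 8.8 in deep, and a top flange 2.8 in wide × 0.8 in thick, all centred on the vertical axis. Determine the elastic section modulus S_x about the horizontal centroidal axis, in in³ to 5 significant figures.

S_x ≈ 29.577 in³

Break the section into simple shapes (no overlaps), measuring from the bottom-left corner of the bounding box.
Bottom plate: 5.6 × 1.05, A = 5.88 in², y = 0.525 in, Ī = 0.540225 in⁴.
Web plate: 0.5 × 8.8, A = 4.4 in², y = 5.45 in, Ī = 28.39467 in⁴.
Top plate: 2.8 × 0.8, A = 2.24 in², y = 10.25 in, Ī = 0.1194667 in⁴.
Centroid: ȳ = ΣA·y / ΣA = 3.995767 in.
Transfer each piece to the horizontal centroidal axis using Ī + A·d² with d = y − 3.995767:
  bottom plate: d = -3.470767 in → contributes +71.37201 in⁴
  web plate: d = 1.454233 in → contributes +37.69976 in⁴
  top plate: d = 6.254233 in → contributes +87.73804 in⁴
Total I = 196.8098 in⁴.
Extreme fibre distance c = 6.654233 in; S = I/c = 29.57663 in³.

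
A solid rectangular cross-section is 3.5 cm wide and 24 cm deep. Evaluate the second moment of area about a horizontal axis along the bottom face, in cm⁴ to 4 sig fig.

I_base ≈ 1.613 × 10⁴ cm⁴

The section: 3.5 × 24, A = 84 cm², y = 12 cm, Ī = 4 032 cm⁴.
Transfer it to the bottom edge using Ī + A·d² with d = y − 0:
  the section: d = 12 cm → contributes +16 128 cm⁴
Total I = 16 128 cm⁴.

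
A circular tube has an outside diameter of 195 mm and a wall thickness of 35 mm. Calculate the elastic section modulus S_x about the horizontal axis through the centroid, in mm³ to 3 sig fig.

S_x ≈ 6.05 × 10⁵ mm³

Decompose the section into non-overlapping parts with the origin at the bottom-left of its bounding rectangle.
Outer circle: ⌀195, A = 29 865 mm², y = 97.5 mm, Ī = 70 975 481 mm⁴.
Bore (subtracted): ⌀125, A = 12 272 mm², y = 97.5 mm, Ī = 11 984 225 mm⁴.
By symmetry the centroid is at mid-height, ȳ = 97.5 mm.
All pieces are centred on the horizontal axis through the centroid, so I = ΣĪ (holes subtracted) = 58 991 256 mm⁴.
Extreme fibre distance c = 97.5 mm; S = I/c = 605 039 mm³.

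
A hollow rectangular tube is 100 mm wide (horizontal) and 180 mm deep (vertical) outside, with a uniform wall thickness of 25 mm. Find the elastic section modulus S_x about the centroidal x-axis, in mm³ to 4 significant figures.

Decompose the section into non-overlapping parts with the origin at the bottom-left of its bounding rectangle.
Outer rectangle: 100 × 180, A = 18 000 mm², y = 90 mm, Ī = 48 600 000 mm⁴.
Inner void (subtracted): 50 × 130, A = 6 500 mm², y = 90 mm, Ī = 9 154 167 mm⁴.
By symmetry the centroid is at mid-height, ȳ = 90 mm.
All pieces are centred on the centroidal x-axis, so I = ΣĪ (holes subtracted) = 39 445 833 mm⁴.
Extreme fibre distance c = 90 mm; S = I/c = 438 287 mm³.

S_x ≈ 4.383 × 10⁵ mm³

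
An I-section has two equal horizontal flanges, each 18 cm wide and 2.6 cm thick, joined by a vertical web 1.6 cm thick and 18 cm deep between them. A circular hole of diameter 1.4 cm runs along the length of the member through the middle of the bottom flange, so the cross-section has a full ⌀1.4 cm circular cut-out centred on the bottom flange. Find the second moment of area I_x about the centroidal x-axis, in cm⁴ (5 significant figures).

Treat the section as a set of non-overlapping primitives; coordinates are from the bounding-box lower-left.
Bottom flange: 18 × 2.6, A = 46.8 cm², y = 1.3 cm, Ī = 26.364 cm⁴.
Web: 1.6 × 18, A = 28.8 cm², y = 11.6 cm, Ī = 777.6 cm⁴.
Top flange: 18 × 2.6, A = 46.8 cm², y = 21.9 cm, Ī = 26.364 cm⁴.
Hole (subtracted): ⌀1.4, A = 1.53938 cm², y = 1.3 cm, Ī = 0.1885741 cm⁴.
Centroid: ȳ = ΣA·y / ΣA = 11.73119 cm.
Transfer each piece to the centroidal x-axis using Ī + A·d² with d = y − 11.73119:
  bottom flange: d = -10.43119 cm → contributes +5118.658 cm⁴
  web: d = -0.1311893 cm → contributes +778.0957 cm⁴
  top flange: d = 10.16881 cm → contributes +4865.704 cm⁴
  hole: d = -10.43119 cm → contributes −167.6881 cm⁴
Total I = 10594.77 cm⁴.

I_x ≈ 1.0595 × 10⁴ cm⁴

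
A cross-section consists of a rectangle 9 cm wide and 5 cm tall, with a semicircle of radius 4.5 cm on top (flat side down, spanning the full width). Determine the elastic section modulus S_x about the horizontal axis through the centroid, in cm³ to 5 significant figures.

Break the section into simple shapes (no overlaps), measuring from the bottom-left corner of the bounding box.
Rectangular body: 9 × 5, A = 45 cm², y = 2.5 cm, Ī = 93.75 cm⁴.
Semicircular cap: semicircle r = 4.5, A = 31.80863 cm², y = 6.909859 cm, Ī = 45.00721 cm⁴.
Centroid: ȳ = ΣA·y / ΣA = 4.326248 cm.
Transfer each piece to the horizontal axis through the centroid using Ī + A·d² with d = y − 4.326248:
  rectangular body: d = -1.826248 cm → contributes +243.8331 cm⁴
  semicircular cap: d = 2.583612 cm → contributes +257.3314 cm⁴
Total I = 501.1645 cm⁴.
Extreme fibre distance c = 5.173752 cm; S = I/c = 96.86673 cm³.

S_x ≈ 96.867 cm³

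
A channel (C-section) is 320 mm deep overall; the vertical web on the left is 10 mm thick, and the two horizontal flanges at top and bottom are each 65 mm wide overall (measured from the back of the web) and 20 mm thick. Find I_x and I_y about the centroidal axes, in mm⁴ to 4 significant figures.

Treat the section as a set of non-overlapping primitives; coordinates are from the bounding-box lower-left.
Web: 10 × 320, A = 3 200 mm², y = 160 mm, Ī = 27 306 667 mm⁴.
Top flange (beyond web): 55 × 20, A = 1 100 mm², y = 310 mm, Ī = 36666.7 mm⁴.
Bottom flange (beyond web): 55 × 20, A = 1 100 mm², y = 10 mm, Ī = 36666.7 mm⁴.
By symmetry the centroid is at mid-height, ȳ = 160 mm.
Transfer each piece to the centroidal x-axis using Ī + A·d² with d = y − 160:
  web: d = 0 mm → contributes +27 306 667 mm⁴
  top flange (beyond web): d = 150 mm → contributes +24 786 667 mm⁴
  bottom flange (beyond web): d = -150 mm → contributes +24 786 667 mm⁴
Total I = 76 880 000 mm⁴.
For the y-axis: x̄ = 18.2407 mm.
Repeating about the centroidal y-axis gives I_y = 1 958 287 mm⁴.

I_x ≈ 7.688 × 10⁷ mm⁴, I_y ≈ 1.958 × 10⁶ mm⁴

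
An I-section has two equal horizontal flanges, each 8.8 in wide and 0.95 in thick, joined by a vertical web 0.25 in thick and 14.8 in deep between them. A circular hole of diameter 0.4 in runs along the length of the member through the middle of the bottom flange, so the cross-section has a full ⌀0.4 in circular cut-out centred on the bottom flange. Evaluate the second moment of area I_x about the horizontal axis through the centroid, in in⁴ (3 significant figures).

Decompose the section into non-overlapping parts with the origin at the bottom-left of its bounding rectangle.
Bottom flange: 8.8 × 0.95, A = 8.36 in², y = 0.475 in, Ī = 0.62874 in⁴.
Web: 0.25 × 14.8, A = 3.7 in², y = 8.35 in, Ī = 67.537 in⁴.
Top flange: 8.8 × 0.95, A = 8.36 in², y = 16.225 in, Ī = 0.62874 in⁴.
Hole (subtracted): ⌀0.4, A = 0.12566 in², y = 0.475 in, Ī = 0.0012566 in⁴.
Centroid: ȳ = ΣA·y / ΣA = 8.3988 in.
Transfer each piece to the horizontal axis through the centroid using Ī + A·d² with d = y − 8.3988:
  bottom flange: d = -7.9238 in → contributes +525.52 in⁴
  web: d = -0.048762 in → contributes +67.546 in⁴
  top flange: d = 7.8262 in → contributes +512.68 in⁴
  hole: d = -7.9238 in → contributes −7.8912 in⁴
Total I = 1097.9 in⁴.

I_x ≈ 1100 in⁴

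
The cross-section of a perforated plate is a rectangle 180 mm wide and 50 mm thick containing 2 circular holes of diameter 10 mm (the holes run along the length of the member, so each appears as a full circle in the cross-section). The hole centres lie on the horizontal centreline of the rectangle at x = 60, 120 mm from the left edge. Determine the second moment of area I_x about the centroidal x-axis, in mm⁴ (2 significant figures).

Break the section into simple shapes (no overlaps), measuring from the bottom-left corner of the bounding box.
Plate: 180 × 50, A = 9 000 mm², y = 25 mm, Ī = 1 875 000 mm⁴.
Hole 1 (subtracted): ⌀10, A = 78.54 mm², y = 25 mm, Ī = 490.9 mm⁴.
Hole 2 (subtracted): ⌀10, A = 78.54 mm², y = 25 mm, Ī = 490.9 mm⁴.
By symmetry the centroid is at mid-height, ȳ = 25 mm.
All pieces are centred on the centroidal x-axis, so I = ΣĪ (holes subtracted) = 1 874 018 mm⁴.

I_x ≈ 1.9 × 10⁶ mm⁴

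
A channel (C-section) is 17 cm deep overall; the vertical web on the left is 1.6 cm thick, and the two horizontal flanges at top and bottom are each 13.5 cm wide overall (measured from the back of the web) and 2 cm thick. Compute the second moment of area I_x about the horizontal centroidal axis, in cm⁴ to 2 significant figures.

I_x ≈ 3300 cm⁴

Treat the section as a set of non-overlapping primitives; coordinates are from the bounding-box lower-left.
Web: 1.6 × 17, A = 27.2 cm², y = 8.5 cm, Ī = 655.1 cm⁴.
Top flange (beyond web): 11.9 × 2, A = 23.8 cm², y = 16 cm, Ī = 7.933 cm⁴.
Bottom flange (beyond web): 11.9 × 2, A = 23.8 cm², y = 1 cm, Ī = 7.933 cm⁴.
By symmetry the centroid is at mid-height, ȳ = 8.5 cm.
Transfer each piece to the horizontal centroidal axis using Ī + A·d² with d = y − 8.5:
  web: d = 0 cm → contributes +655.1 cm⁴
  top flange (beyond web): d = 7.5 cm → contributes +1 347 cm⁴
  bottom flange (beyond web): d = -7.5 cm → contributes +1 347 cm⁴
Total I = 3 348 cm⁴.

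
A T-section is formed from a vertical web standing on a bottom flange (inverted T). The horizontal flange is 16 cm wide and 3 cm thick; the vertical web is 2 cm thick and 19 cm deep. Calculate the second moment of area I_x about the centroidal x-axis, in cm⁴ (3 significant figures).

I_x ≈ 3750 cm⁴

Treat the section as a set of non-overlapping primitives; coordinates are from the bounding-box lower-left.
Flange: 16 × 3, A = 48 cm², y = 1.5 cm, Ī = 36 cm⁴.
Web: 2 × 19, A = 38 cm², y = 12.5 cm, Ī = 1143.2 cm⁴.
Centroid: ȳ = ΣA·y / ΣA = 6.3605 cm.
Transfer each piece to the centroidal x-axis using Ī + A·d² with d = y − 6.3605:
  flange: d = -4.8605 cm → contributes +1 170 cm⁴
  web: d = 6.1395 cm → contributes +2575.5 cm⁴
Total I = 3745.5 cm⁴.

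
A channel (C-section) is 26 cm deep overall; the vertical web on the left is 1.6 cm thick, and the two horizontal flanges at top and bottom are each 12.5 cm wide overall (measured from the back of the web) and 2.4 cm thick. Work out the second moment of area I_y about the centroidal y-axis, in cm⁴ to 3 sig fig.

I_y ≈ 1430 cm⁴

Split into non-overlapping primitives; take the origin at the lower-left of the bounding box.
Web: 1.6 × 26, A = 41.6 cm², x = 0.8 cm, Ī = 8.8747 cm⁴.
Top flange (beyond web): 10.9 × 2.4, A = 26.16 cm², x = 7.05 cm, Ī = 259.01 cm⁴.
Bottom flange (beyond web): 10.9 × 2.4, A = 26.16 cm², x = 7.05 cm, Ī = 259.01 cm⁴.
Centroid: x̄ = ΣA·x / ΣA = 4.2817 cm.
Transfer each piece to the centroidal y-axis using Ī + A·d² with d = x − 4.2817:
  web: d = -3.4817 cm → contributes +513.16 cm⁴
  top flange (beyond web): d = 2.7683 cm → contributes +459.48 cm⁴
  bottom flange (beyond web): d = 2.7683 cm → contributes +459.48 cm⁴
Total I = 1432.1 cm⁴.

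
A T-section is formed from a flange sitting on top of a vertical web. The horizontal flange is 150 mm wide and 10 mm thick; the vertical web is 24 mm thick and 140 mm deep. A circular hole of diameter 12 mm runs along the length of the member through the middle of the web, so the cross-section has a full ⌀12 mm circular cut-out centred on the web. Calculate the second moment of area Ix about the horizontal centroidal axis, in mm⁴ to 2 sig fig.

Treat the section as a set of non-overlapping primitives; coordinates are from the bounding-box lower-left.
Flange: 150 × 10, A = 1 500 mm², y = 145 mm, Ī = 12 500 mm⁴.
Web: 24 × 140, A = 3 360 mm², y = 70 mm, Ī = 5 488 000 mm⁴.
Hole (subtracted): ⌀12, A = 113.1 mm², y = 70 mm, Ī = 1 018 mm⁴.
Centroid: ȳ = ΣA·y / ΣA = 93.7 mm.
Transfer each piece to the horizontal centroidal axis using Ī + A·d² with d = y − 93.7:
  flange: d = 51.3 mm → contributes +3 960 087 mm⁴
  web: d = -23.7 mm → contributes +7 375 225 mm⁴
  hole: d = -23.7 mm → contributes −64 542 mm⁴
Total I = 11 270 770 mm⁴.

Ix ≈ 1.1 × 10⁷ mm⁴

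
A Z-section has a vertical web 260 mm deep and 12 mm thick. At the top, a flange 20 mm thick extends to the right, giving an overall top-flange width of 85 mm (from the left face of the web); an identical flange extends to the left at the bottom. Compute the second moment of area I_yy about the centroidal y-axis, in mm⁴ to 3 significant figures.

I_yy ≈ 6.61 × 10⁶ mm⁴

Treat the section as a set of non-overlapping primitives; coordinates are from the bounding-box lower-left.
Web: 12 × 260, A = 3 120 mm², x = 79 mm, Ī = 37 440 mm⁴.
Top flange (beyond web): 73 × 20, A = 1 460 mm², x = 121.5 mm, Ī = 648 362 mm⁴.
Bottom flange (beyond web): 73 × 20, A = 1 460 mm², x = 36.5 mm, Ī = 648 362 mm⁴.
Centroid: x̄ = ΣA·x / ΣA = 79 mm.
Transfer each piece to the centroidal y-axis using Ī + A·d² with d = x − 79:
  web: d = 0 mm → contributes +37 440 mm⁴
  top flange (beyond web): d = 42.5 mm → contributes +3 285 487 mm⁴
  bottom flange (beyond web): d = -42.5 mm → contributes +3 285 487 mm⁴
Total I = 6 608 413 mm⁴.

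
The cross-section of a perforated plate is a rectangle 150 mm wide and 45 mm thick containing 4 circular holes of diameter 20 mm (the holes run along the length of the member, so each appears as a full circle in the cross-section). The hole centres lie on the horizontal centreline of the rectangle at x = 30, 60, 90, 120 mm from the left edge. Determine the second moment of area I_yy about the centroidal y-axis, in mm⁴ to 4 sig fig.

Decompose the section into non-overlapping parts with the origin at the bottom-left of its bounding rectangle.
Plate: 150 × 45, A = 6 750 mm², x = 75 mm, Ī = 12 656 250 mm⁴.
Hole 1 (subtracted): ⌀20, A = 314.159 mm², x = 30 mm, Ī = 7853.98 mm⁴.
Hole 2 (subtracted): ⌀20, A = 314.159 mm², x = 60 mm, Ī = 7853.98 mm⁴.
Hole 3 (subtracted): ⌀20, A = 314.159 mm², x = 90 mm, Ī = 7853.98 mm⁴.
Hole 4 (subtracted): ⌀20, A = 314.159 mm², x = 120 mm, Ī = 7853.98 mm⁴.
By symmetry the centroid is at mid-width, x̄ = 75 mm.
Transfer each piece to the centroidal y-axis using Ī + A·d² with d = x − 75:
  plate: d = 0 mm → contributes +12 656 250 mm⁴
  hole 1: d = -45 mm → contributes −644 026 mm⁴
  hole 2: d = -15 mm → contributes −78539.8 mm⁴
  hole 3: d = 15 mm → contributes −78539.8 mm⁴
  hole 4: d = 45 mm → contributes −644 026 mm⁴
Total I = 11 211 117 mm⁴.

I_yy ≈ 1.121 × 10⁷ mm⁴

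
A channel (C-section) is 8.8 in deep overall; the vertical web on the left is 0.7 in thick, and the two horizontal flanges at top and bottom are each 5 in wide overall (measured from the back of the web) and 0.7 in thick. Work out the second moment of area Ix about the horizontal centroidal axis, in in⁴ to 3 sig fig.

Break the section into simple shapes (no overlaps), measuring from the bottom-left corner of the bounding box.
Web: 0.7 × 8.8, A = 6.16 in², y = 4.4 in, Ī = 39.753 in⁴.
Top flange (beyond web): 4.3 × 0.7, A = 3.01 in², y = 8.45 in, Ī = 0.12291 in⁴.
Bottom flange (beyond web): 4.3 × 0.7, A = 3.01 in², y = 0.35 in, Ī = 0.12291 in⁴.
By symmetry the centroid is at mid-height, ȳ = 4.4 in.
Transfer each piece to the horizontal centroidal axis using Ī + A·d² with d = y − 4.4:
  web: d = 0 in → contributes +39.753 in⁴
  top flange (beyond web): d = 4.05 in → contributes +49.494 in⁴
  bottom flange (beyond web): d = -4.05 in → contributes +49.494 in⁴
Total I = 138.74 in⁴.

Ix ≈ 139 in⁴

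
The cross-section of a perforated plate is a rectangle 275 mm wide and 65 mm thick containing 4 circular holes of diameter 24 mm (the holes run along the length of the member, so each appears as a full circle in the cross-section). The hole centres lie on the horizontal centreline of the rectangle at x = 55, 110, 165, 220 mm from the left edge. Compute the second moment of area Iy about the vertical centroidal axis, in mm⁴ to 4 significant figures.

Iy ≈ 1.057 × 10⁸ mm⁴

Break the section into simple shapes (no overlaps), measuring from the bottom-left corner of the bounding box.
Plate: 275 × 65, A = 17 875 mm², x = 137.5 mm, Ī = 112 649 740 mm⁴.
Hole 1 (subtracted): ⌀24, A = 452.389 mm², x = 55 mm, Ī = 16 286 mm⁴.
Hole 2 (subtracted): ⌀24, A = 452.389 mm², x = 110 mm, Ī = 16 286 mm⁴.
Hole 3 (subtracted): ⌀24, A = 452.389 mm², x = 165 mm, Ī = 16 286 mm⁴.
Hole 4 (subtracted): ⌀24, A = 452.389 mm², x = 220 mm, Ī = 16 286 mm⁴.
By symmetry the centroid is at mid-width, x̄ = 137.5 mm.
Transfer each piece to the vertical centroidal axis using Ī + A·d² with d = x − 137.5:
  plate: d = 0 mm → contributes +112 649 740 mm⁴
  hole 1: d = -82.5 mm → contributes −3 095 361 mm⁴
  hole 2: d = -27.5 mm → contributes −358 405 mm⁴
  hole 3: d = 27.5 mm → contributes −358 405 mm⁴
  hole 4: d = 82.5 mm → contributes −3 095 361 mm⁴
Total I = 105 742 207 mm⁴.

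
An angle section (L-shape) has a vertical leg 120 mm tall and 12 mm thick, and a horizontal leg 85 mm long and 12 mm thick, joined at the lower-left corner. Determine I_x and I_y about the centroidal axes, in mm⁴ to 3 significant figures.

I_x ≈ 3.33 × 10⁶ mm⁴, I_y ≈ 1.39 × 10⁶ mm⁴

Break the section into simple shapes (no overlaps), measuring from the bottom-left corner of the bounding box.
Vertical leg: 12 × 120, A = 1 440 mm², y = 60 mm, Ī = 1 728 000 mm⁴.
Horizontal leg (remainder): 73 × 12, A = 876 mm², y = 6 mm, Ī = 10 512 mm⁴.
Centroid: ȳ = ΣA·y / ΣA = 39.575 mm.
Transfer each piece to the centroidal x-axis using Ī + A·d² with d = y − 39.575:
  vertical leg: d = 20.425 mm → contributes +2 328 732 mm⁴
  horizontal leg (remainder): d = -33.575 mm → contributes +998 017 mm⁴
Total I = 3 326 750 mm⁴.
For the y-axis: x̄ = 22.075 mm.
Repeating about the centroidal y-axis gives I_y = 1 390 095 mm⁴.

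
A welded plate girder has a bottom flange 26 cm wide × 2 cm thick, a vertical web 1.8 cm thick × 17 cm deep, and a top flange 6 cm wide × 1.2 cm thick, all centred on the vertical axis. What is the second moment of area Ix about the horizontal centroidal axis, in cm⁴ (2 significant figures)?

Ix ≈ 4000 cm⁴

Break the section into simple shapes (no overlaps), measuring from the bottom-left corner of the bounding box.
Bottom plate: 26 × 2, A = 52 cm², y = 1 cm, Ī = 17.33 cm⁴.
Web plate: 1.8 × 17, A = 30.6 cm², y = 10.5 cm, Ī = 737 cm⁴.
Top plate: 6 × 1.2, A = 7.2 cm², y = 19.6 cm, Ī = 0.864 cm⁴.
Centroid: ȳ = ΣA·y / ΣA = 5.729 cm.
Transfer each piece to the horizontal centroidal axis using Ī + A·d² with d = y − 5.729:
  bottom plate: d = -4.729 cm → contributes +1 180 cm⁴
  web plate: d = 4.771 cm → contributes +1 434 cm⁴
  top plate: d = 13.87 cm → contributes +1 386 cm⁴
Total I = 4 000 cm⁴.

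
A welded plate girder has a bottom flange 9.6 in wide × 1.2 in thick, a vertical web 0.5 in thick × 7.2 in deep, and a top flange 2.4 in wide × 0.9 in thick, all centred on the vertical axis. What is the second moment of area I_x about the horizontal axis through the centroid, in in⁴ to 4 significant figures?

Split into non-overlapping primitives; take the origin at the lower-left of the bounding box.
Bottom plate: 9.6 × 1.2, A = 11.52 in², y = 0.6 in, Ī = 1.3824 in⁴.
Web plate: 0.5 × 7.2, A = 3.6 in², y = 4.8 in, Ī = 15.552 in⁴.
Top plate: 2.4 × 0.9, A = 2.16 in², y = 8.85 in, Ī = 0.1458 in⁴.
Centroid: ȳ = ΣA·y / ΣA = 2.50625 in.
Transfer each piece to the horizontal axis through the centroid using Ī + A·d² with d = y − 2.50625:
  bottom plate: d = -1.90625 in → contributes +43.2437 in⁴
  web plate: d = 2.29375 in → contributes +34.4926 in⁴
  top plate: d = 6.34375 in → contributes +87.071 in⁴
Total I = 164.807 in⁴.

I_x ≈ 164.8 in⁴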